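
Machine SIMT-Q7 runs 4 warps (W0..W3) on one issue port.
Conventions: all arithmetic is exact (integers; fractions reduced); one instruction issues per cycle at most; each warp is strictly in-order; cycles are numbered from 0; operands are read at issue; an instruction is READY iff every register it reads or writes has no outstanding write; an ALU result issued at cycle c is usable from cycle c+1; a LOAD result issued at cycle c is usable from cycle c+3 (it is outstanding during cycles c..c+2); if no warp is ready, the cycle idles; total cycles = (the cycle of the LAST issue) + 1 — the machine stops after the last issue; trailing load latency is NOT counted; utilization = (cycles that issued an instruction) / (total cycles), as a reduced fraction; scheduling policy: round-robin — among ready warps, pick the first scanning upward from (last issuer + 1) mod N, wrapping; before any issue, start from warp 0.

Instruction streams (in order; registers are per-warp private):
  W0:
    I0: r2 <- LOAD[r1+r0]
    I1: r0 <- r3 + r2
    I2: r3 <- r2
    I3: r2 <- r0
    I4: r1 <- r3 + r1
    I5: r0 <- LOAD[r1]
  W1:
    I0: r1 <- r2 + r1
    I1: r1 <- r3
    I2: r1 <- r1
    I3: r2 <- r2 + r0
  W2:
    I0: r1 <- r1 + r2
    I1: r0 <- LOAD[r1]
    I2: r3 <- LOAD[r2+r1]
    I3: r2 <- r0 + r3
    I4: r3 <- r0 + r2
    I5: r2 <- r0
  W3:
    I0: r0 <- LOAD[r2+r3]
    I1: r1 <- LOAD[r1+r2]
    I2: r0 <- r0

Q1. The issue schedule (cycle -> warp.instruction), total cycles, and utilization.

cycle 0: W0.I0
cycle 1: W1.I0
cycle 2: W2.I0
cycle 3: W3.I0
cycle 4: W0.I1
cycle 5: W1.I1
cycle 6: W2.I1
cycle 7: W3.I1
cycle 8: W0.I2
cycle 9: W1.I2
cycle 10: W2.I2
cycle 11: W3.I2
cycle 12: W0.I3
cycle 13: W1.I3
cycle 14: W2.I3
cycle 15: W0.I4
cycle 16: W2.I4
cycle 17: W0.I5
cycle 18: W2.I5

Answer: 19 cycles, utilization 1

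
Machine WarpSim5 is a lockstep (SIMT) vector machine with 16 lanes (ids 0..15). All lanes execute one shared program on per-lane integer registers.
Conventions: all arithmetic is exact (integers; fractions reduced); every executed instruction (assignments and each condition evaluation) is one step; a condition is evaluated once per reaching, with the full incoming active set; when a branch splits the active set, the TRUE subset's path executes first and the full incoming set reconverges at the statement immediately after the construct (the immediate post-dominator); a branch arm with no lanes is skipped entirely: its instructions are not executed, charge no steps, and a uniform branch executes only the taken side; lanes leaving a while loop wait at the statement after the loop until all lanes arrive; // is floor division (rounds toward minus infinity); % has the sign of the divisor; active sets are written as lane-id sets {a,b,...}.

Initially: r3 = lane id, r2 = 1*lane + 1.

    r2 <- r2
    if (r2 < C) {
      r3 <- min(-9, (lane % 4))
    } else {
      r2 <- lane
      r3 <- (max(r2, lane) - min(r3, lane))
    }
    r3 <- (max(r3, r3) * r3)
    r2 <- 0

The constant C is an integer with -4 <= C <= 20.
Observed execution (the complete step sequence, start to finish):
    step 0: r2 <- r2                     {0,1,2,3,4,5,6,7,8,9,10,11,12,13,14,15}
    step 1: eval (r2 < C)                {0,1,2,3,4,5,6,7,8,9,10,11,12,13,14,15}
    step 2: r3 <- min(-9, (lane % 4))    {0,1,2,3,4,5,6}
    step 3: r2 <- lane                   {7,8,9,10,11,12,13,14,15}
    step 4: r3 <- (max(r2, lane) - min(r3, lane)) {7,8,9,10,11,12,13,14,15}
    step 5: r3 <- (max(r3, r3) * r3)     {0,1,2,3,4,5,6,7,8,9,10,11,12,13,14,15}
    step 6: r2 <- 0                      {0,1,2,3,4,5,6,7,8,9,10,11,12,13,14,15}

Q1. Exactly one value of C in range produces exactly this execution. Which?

Answer: C = 8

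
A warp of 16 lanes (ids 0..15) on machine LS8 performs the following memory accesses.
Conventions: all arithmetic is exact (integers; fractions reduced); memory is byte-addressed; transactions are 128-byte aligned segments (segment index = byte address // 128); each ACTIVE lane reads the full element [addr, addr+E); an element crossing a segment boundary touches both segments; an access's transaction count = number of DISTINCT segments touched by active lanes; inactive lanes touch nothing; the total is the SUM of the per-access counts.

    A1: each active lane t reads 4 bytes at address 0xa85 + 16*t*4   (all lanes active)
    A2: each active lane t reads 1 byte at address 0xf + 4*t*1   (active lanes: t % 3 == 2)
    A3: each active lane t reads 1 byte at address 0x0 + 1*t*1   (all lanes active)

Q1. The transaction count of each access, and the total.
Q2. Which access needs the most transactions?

A1: 8 transactions
A2: 1 transaction
A3: 1 transaction

Answer: 8,1,1; total 10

Answer: A1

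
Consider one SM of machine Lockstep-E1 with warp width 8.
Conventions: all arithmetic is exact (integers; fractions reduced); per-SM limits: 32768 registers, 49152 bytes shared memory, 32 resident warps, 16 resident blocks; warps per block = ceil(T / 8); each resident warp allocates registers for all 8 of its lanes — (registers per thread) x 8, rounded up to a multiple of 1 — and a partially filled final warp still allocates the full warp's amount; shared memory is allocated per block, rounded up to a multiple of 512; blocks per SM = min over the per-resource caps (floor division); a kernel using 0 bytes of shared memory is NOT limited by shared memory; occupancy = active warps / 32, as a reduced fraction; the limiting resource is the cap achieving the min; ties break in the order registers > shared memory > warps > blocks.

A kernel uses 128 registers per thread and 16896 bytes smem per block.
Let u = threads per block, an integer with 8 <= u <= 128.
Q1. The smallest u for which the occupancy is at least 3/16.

Answer: u = 17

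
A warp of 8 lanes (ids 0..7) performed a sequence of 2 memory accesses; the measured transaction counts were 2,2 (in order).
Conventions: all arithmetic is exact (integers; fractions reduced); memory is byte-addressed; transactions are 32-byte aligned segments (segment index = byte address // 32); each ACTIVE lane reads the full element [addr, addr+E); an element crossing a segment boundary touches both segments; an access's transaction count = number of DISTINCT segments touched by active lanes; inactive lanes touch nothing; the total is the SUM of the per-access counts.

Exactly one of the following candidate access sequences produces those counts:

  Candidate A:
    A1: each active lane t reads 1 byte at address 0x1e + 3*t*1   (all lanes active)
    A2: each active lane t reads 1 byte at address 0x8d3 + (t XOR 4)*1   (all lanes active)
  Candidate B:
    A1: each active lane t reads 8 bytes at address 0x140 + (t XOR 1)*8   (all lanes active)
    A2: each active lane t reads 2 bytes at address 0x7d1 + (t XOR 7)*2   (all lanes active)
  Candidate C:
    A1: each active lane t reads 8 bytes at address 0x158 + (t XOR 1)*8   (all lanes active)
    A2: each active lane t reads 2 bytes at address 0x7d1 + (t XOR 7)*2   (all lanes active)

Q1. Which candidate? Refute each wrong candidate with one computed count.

A: A2 gives 1 transaction, not 2
C: A1 gives 3 transactions, not 2
B: all counts match (2,2)

Answer: B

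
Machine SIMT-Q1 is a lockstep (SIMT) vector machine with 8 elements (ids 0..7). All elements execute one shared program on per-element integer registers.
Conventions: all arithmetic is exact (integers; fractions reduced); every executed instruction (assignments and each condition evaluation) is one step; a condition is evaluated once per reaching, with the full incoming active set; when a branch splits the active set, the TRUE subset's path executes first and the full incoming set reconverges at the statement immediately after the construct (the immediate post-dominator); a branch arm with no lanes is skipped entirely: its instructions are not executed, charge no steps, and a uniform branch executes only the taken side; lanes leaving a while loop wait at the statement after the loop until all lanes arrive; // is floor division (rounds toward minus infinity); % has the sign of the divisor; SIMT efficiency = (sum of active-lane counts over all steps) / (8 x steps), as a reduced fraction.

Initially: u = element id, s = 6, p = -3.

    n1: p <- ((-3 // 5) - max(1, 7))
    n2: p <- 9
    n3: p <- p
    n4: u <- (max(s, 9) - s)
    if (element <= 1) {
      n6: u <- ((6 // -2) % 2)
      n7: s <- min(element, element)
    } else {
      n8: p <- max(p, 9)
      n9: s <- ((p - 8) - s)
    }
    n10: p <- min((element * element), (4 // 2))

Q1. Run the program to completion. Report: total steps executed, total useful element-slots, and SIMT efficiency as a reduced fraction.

Answer: 10 steps, 64 useful, 4/5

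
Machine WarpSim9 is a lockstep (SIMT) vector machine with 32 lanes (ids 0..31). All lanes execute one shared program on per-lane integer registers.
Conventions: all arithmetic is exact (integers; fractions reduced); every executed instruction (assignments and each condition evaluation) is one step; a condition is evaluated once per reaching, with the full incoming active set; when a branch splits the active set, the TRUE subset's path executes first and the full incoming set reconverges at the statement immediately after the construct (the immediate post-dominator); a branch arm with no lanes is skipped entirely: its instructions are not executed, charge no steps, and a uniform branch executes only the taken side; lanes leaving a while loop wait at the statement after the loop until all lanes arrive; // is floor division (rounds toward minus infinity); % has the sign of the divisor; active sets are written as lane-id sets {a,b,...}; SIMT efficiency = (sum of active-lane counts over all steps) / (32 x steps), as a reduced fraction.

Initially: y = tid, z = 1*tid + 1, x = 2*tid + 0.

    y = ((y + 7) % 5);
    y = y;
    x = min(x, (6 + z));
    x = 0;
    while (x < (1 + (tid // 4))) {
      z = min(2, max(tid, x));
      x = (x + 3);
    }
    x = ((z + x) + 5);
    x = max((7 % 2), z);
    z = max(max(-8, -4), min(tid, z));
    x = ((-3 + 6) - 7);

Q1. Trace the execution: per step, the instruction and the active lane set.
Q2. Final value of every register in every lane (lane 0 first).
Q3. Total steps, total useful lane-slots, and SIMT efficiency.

step 0: y <- ((y + 7) % 5)           {0,1,2,3,4,5,6,7,8,9,10,11,12,13,14,15,16,17,18,19,20,21,22,23,24,25,26,27,28,29,30,31}
step 1: y <- y                       {0,1,2,3,4,5,6,7,8,9,10,11,12,13,14,15,16,17,18,19,20,21,22,23,24,25,26,27,28,29,30,31}
step 2: x <- min(x, (6 + z))         {0,1,2,3,4,5,6,7,8,9,10,11,12,13,14,15,16,17,18,19,20,21,22,23,24,25,26,27,28,29,30,31}
step 3: x <- 0                       {0,1,2,3,4,5,6,7,8,9,10,11,12,13,14,15,16,17,18,19,20,21,22,23,24,25,26,27,28,29,30,31}
step 4: eval (x < (1 + (tid // 4)))  {0,1,2,3,4,5,6,7,8,9,10,11,12,13,14,15,16,17,18,19,20,21,22,23,24,25,26,27,28,29,30,31}
step 5: z <- min(2, max(tid, x))     {0,1,2,3,4,5,6,7,8,9,10,11,12,13,14,15,16,17,18,19,20,21,22,23,24,25,26,27,28,29,30,31}
step 6: x <- (x + 3)                 {0,1,2,3,4,5,6,7,8,9,10,11,12,13,14,15,16,17,18,19,20,21,22,23,24,25,26,27,28,29,30,31}
step 7: eval (x < (1 + (tid // 4)))  {0,1,2,3,4,5,6,7,8,9,10,11,12,13,14,15,16,17,18,19,20,21,22,23,24,25,26,27,28,29,30,31}
step 8: z <- min(2, max(tid, x))     {12,13,14,15,16,17,18,19,20,21,22,23,24,25,26,27,28,29,30,31}
step 9: x <- (x + 3)                 {12,13,14,15,16,17,18,19,20,21,22,23,24,25,26,27,28,29,30,31}
step 10: eval (x < (1 + (tid // 4)))  {12,13,14,15,16,17,18,19,20,21,22,23,24,25,26,27,28,29,30,31}
step 11: z <- min(2, max(tid, x))     {24,25,26,27,28,29,30,31}
step 12: x <- (x + 3)                 {24,25,26,27,28,29,30,31}
step 13: eval (x < (1 + (tid // 4)))  {24,25,26,27,28,29,30,31}
step 14: x <- ((z + x) + 5)           {0,1,2,3,4,5,6,7,8,9,10,11,12,13,14,15,16,17,18,19,20,21,22,23,24,25,26,27,28,29,30,31}
step 15: x <- max((7 % 2), z)         {0,1,2,3,4,5,6,7,8,9,10,11,12,13,14,15,16,17,18,19,20,21,22,23,24,25,26,27,28,29,30,31}
step 16: z <- max(max(-8, -4), min(tid, z)) {0,1,2,3,4,5,6,7,8,9,10,11,12,13,14,15,16,17,18,19,20,21,22,23,24,25,26,27,28,29,30,31}
step 17: x <- ((-3 + 6) - 7)          {0,1,2,3,4,5,6,7,8,9,10,11,12,13,14,15,16,17,18,19,20,21,22,23,24,25,26,27,28,29,30,31}

Answer: 18 steps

y: 2,3,4,0,1,2,3,4,0,1,2,3,4,0,1,2,3,4,0,1,2,3,4,0,1,2,3,4,0,1,2,3
z: 0,1,2,2,2,2,2,2,2,2,2,2,2,2,2,2,2,2,2,2,2,2,2,2,2,2,2,2,2,2,2,2
x: -4,-4,-4,-4,-4,-4,-4,-4,-4,-4,-4,-4,-4,-4,-4,-4,-4,-4,-4,-4,-4,-4,-4,-4,-4,-4,-4,-4,-4,-4,-4,-4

steps = 18; useful = 468; efficiency = 468/576 = 13/16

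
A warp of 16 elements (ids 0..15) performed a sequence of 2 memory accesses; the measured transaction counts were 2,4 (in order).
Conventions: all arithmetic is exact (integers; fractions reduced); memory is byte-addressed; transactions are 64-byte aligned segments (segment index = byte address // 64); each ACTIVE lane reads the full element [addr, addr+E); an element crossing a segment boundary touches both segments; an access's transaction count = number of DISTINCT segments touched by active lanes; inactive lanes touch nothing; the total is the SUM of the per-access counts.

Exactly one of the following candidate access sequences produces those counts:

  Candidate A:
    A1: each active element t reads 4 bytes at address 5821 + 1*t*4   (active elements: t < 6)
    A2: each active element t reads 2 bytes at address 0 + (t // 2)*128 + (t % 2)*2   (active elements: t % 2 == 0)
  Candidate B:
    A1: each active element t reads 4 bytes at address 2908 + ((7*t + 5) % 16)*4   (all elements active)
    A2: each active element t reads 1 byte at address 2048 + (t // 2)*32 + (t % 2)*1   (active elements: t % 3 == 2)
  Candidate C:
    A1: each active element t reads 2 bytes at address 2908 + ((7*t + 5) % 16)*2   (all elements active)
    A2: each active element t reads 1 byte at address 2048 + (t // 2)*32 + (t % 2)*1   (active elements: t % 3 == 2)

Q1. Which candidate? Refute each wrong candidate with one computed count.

A: A2 gives 8 transactions, not 4
C: A1 gives 1 transaction, not 2
B: all counts match (2,4)

Answer: B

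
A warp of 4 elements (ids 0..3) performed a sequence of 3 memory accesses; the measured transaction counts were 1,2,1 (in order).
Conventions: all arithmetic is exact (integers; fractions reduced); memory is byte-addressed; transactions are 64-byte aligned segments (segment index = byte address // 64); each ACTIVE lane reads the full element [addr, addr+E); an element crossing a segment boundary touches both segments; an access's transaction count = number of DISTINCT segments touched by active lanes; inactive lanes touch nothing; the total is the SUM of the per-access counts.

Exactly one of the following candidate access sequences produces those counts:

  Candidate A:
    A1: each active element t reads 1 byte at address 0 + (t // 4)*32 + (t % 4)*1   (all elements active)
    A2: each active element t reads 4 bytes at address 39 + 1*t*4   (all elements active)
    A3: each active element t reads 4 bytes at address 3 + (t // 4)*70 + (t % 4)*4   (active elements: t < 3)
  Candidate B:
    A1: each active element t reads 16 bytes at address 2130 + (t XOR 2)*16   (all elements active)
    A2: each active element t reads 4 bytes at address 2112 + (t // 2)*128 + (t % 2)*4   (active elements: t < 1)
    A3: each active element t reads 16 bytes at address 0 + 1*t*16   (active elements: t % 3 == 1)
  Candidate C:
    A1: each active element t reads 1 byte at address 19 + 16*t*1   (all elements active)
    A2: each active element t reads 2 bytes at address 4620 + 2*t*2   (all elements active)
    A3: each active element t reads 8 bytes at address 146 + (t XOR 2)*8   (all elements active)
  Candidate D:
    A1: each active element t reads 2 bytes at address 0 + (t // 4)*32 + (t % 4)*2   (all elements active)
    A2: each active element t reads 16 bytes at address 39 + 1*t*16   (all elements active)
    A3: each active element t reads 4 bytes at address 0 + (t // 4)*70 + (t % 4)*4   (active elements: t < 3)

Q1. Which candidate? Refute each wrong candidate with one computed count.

A: A2 gives 1 transaction, not 2
B: A1 gives 2 transactions, not 1
C: A1 gives 2 transactions, not 1
D: all counts match (1,2,1)

Answer: D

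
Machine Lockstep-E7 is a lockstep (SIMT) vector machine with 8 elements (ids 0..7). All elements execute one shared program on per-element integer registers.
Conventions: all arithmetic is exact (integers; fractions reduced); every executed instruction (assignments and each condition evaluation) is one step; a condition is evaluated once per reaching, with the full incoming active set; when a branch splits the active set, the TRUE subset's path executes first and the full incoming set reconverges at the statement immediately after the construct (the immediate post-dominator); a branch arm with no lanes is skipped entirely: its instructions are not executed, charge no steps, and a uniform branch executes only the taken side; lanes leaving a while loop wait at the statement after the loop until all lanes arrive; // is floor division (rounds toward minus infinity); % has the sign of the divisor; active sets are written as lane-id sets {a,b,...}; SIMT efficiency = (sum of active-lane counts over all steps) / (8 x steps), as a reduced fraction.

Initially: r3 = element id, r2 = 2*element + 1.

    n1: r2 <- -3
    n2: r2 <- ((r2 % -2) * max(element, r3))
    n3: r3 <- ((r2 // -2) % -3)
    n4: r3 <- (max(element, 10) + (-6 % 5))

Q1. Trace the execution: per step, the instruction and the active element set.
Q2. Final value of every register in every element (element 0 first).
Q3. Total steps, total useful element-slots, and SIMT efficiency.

step 0: r2 <- -3                     {0,1,2,3,4,5,6,7}
step 1: r2 <- ((r2 % -2) * max(element, r3)) {0,1,2,3,4,5,6,7}
step 2: r3 <- ((r2 // -2) % -3)      {0,1,2,3,4,5,6,7}
step 3: r3 <- (max(element, 10) + (-6 % 5)) {0,1,2,3,4,5,6,7}

Answer: 4 steps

r3: 14,14,14,14,14,14,14,14
r2: 0,-1,-2,-3,-4,-5,-6,-7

steps = 4; useful = 32; efficiency = 32/32 = 1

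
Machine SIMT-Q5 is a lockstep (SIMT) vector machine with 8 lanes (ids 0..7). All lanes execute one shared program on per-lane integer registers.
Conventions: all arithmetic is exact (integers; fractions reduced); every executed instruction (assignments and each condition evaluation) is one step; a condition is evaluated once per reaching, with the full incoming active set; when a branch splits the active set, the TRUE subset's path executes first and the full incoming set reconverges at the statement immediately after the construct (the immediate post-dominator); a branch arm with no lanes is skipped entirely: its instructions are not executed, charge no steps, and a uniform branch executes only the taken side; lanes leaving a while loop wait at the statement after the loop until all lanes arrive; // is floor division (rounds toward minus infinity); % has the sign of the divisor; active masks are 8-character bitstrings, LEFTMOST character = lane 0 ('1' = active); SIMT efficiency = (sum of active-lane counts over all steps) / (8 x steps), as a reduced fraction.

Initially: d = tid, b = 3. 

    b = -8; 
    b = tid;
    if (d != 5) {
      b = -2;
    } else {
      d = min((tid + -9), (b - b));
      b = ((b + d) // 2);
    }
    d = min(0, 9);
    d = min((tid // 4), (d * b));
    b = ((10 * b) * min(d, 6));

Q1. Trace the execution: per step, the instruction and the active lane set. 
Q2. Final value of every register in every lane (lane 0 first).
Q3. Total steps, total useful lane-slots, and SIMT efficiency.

step 0: b <- -8                      11111111
step 1: b <- tid                     11111111
step 2: eval (d != 5)                11111111
step 3: b <- -2                      11111011
step 4: d <- min((tid + -9), (b - b)) 00000100
step 5: b <- ((b + d) // 2)          00000100
step 6: d <- min(0, 9)               11111111
step 7: d <- min((tid // 4), (d * b)) 11111111
step 8: b <- ((10 * b) * min(d, 6))  11111111

Answer: 9 steps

d: 0,0,0,0,0,0,0,0
b: 0,0,0,0,0,0,0,0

steps = 9; useful = 57; efficiency = 57/72 = 19/24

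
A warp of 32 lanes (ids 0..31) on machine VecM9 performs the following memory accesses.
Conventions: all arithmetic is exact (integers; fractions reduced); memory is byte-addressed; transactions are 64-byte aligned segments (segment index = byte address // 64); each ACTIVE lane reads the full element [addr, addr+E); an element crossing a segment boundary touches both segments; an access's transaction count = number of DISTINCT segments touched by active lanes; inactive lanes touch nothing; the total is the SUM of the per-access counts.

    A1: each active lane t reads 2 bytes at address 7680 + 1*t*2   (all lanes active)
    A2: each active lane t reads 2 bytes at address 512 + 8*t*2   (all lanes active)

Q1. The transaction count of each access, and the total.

A1: 1 transaction
A2: 8 transactions

Answer: 1,8; total 9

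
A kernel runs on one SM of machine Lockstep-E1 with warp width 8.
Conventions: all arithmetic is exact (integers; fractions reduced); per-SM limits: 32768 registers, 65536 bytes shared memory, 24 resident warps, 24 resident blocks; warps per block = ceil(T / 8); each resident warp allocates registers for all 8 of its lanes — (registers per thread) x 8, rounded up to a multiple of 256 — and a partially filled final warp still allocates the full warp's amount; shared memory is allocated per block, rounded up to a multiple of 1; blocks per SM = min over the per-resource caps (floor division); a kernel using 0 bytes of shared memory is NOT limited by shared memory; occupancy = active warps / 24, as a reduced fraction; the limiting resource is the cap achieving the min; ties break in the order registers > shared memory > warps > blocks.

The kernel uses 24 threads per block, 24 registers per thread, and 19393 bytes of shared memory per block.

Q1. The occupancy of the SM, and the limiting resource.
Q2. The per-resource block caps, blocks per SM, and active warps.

Answer: occupancy 3/8, limited by shared memory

registers: 42 blocks
shared memory: 3 blocks
warps: 8 blocks
blocks: 24 blocks

Answer: 3 blocks, 9 active warps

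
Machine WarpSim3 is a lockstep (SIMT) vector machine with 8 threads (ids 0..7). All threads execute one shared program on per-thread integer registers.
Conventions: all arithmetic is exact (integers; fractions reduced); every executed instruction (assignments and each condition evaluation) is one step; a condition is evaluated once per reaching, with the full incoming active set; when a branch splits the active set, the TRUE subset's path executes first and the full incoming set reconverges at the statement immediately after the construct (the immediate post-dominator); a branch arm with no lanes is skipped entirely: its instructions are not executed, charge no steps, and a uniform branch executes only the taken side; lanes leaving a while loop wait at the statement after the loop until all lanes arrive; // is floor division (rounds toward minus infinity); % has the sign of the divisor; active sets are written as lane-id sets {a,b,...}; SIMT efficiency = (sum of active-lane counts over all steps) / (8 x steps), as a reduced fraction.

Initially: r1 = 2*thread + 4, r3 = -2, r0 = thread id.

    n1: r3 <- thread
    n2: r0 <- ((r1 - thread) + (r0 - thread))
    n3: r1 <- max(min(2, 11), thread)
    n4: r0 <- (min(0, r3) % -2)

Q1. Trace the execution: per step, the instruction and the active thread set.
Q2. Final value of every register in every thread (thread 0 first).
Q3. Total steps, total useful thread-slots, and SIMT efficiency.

step 0: r3 <- thread                 {0,1,2,3,4,5,6,7}
step 1: r0 <- ((r1 - thread) + (r0 - thread)) {0,1,2,3,4,5,6,7}
step 2: r1 <- max(min(2, 11), thread) {0,1,2,3,4,5,6,7}
step 3: r0 <- (min(0, r3) % -2)      {0,1,2,3,4,5,6,7}

Answer: 4 steps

r1: 2,2,2,3,4,5,6,7
r3: 0,1,2,3,4,5,6,7
r0: 0,0,0,0,0,0,0,0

steps = 4; useful = 32; efficiency = 32/32 = 1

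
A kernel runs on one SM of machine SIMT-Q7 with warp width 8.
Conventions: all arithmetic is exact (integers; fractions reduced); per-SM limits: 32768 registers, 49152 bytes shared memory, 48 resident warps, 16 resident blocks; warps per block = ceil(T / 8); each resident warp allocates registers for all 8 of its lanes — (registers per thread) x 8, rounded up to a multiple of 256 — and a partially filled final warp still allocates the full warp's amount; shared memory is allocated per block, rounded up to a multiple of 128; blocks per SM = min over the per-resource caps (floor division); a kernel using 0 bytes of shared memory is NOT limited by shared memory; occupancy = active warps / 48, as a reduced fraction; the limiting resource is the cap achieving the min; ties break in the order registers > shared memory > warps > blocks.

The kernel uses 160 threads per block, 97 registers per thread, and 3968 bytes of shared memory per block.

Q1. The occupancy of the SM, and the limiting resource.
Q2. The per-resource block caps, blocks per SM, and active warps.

Answer: occupancy 5/12, limited by registers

registers: 1 block
shared memory: 12 blocks
warps: 2 blocks
blocks: 16 blocks

Answer: 1 block, 20 active warps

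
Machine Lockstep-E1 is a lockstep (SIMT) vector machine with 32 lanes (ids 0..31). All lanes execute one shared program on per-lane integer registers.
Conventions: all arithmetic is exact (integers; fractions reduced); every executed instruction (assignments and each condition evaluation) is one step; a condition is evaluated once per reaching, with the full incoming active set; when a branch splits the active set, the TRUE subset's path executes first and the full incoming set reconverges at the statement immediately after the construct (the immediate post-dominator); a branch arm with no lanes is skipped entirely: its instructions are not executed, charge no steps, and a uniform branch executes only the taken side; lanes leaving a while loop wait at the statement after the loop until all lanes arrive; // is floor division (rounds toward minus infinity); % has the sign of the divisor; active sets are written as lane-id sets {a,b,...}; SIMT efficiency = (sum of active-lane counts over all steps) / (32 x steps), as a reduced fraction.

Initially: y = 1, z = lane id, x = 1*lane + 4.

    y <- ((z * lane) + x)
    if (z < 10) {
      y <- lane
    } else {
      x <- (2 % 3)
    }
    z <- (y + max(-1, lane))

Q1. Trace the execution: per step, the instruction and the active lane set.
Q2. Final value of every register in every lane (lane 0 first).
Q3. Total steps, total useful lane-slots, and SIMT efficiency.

step 0: y <- ((z * lane) + x)        {0,1,2,3,4,5,6,7,8,9,10,11,12,13,14,15,16,17,18,19,20,21,22,23,24,25,26,27,28,29,30,31}
step 1: eval (z < 10)                {0,1,2,3,4,5,6,7,8,9,10,11,12,13,14,15,16,17,18,19,20,21,22,23,24,25,26,27,28,29,30,31}
step 2: y <- lane                    {0,1,2,3,4,5,6,7,8,9}
step 3: x <- (2 % 3)                 {10,11,12,13,14,15,16,17,18,19,20,21,22,23,24,25,26,27,28,29,30,31}
step 4: z <- (y + max(-1, lane))     {0,1,2,3,4,5,6,7,8,9,10,11,12,13,14,15,16,17,18,19,20,21,22,23,24,25,26,27,28,29,30,31}

Answer: 5 steps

y: 0,1,2,3,4,5,6,7,8,9,114,136,160,186,214,244,276,310,346,384,424,466,510,556,604,654,706,760,816,874,934,996
z: 0,2,4,6,8,10,12,14,16,18,124,147,172,199,228,259,292,327,364,403,444,487,532,579,628,679,732,787,844,903,964,1027
x: 4,5,6,7,8,9,10,11,12,13,2,2,2,2,2,2,2,2,2,2,2,2,2,2,2,2,2,2,2,2,2,2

steps = 5; useful = 128; efficiency = 128/160 = 4/5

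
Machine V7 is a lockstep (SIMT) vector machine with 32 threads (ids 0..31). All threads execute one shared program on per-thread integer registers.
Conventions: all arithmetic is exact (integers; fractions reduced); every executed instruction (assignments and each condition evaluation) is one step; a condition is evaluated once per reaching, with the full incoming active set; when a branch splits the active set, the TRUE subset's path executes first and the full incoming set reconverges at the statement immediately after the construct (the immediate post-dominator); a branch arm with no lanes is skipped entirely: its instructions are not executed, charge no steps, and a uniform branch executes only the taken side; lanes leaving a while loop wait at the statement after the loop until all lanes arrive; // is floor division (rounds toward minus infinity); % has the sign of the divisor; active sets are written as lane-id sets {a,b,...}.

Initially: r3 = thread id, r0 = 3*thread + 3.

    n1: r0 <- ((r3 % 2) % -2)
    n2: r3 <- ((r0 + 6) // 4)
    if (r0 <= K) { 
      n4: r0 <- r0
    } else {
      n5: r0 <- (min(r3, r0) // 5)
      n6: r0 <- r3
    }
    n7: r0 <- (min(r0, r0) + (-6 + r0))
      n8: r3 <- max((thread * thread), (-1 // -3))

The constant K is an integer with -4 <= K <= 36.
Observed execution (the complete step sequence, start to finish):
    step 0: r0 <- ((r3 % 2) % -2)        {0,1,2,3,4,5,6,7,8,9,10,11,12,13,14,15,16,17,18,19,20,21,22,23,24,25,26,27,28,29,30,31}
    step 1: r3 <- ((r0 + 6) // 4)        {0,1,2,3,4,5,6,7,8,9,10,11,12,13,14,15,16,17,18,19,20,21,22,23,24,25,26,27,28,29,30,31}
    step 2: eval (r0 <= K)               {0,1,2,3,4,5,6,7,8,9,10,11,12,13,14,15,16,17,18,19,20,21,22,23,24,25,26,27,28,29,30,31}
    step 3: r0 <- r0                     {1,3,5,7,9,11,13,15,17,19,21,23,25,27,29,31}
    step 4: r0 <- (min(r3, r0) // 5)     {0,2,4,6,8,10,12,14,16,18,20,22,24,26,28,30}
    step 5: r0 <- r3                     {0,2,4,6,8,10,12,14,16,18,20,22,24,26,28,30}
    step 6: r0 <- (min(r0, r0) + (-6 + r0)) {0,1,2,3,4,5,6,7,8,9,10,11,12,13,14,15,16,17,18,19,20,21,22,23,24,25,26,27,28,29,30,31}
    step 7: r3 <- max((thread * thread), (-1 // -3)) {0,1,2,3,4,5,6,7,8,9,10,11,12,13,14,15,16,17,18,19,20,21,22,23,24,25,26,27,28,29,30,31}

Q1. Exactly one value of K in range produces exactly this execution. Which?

Answer: K = -1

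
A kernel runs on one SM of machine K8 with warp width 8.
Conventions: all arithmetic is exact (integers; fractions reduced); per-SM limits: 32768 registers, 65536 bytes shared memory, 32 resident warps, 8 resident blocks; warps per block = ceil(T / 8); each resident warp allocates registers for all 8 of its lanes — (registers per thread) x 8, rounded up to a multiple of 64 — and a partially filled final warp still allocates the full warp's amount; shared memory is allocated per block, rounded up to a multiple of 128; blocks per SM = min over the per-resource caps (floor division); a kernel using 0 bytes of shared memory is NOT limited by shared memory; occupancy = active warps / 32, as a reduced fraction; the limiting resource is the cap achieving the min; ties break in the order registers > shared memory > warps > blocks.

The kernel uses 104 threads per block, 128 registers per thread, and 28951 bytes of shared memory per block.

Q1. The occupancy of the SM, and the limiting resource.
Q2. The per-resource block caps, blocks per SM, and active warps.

Answer: occupancy 13/16, limited by registers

registers: 2 blocks
shared memory: 2 blocks
warps: 2 blocks
blocks: 8 blocks

Answer: 2 blocks, 26 active warps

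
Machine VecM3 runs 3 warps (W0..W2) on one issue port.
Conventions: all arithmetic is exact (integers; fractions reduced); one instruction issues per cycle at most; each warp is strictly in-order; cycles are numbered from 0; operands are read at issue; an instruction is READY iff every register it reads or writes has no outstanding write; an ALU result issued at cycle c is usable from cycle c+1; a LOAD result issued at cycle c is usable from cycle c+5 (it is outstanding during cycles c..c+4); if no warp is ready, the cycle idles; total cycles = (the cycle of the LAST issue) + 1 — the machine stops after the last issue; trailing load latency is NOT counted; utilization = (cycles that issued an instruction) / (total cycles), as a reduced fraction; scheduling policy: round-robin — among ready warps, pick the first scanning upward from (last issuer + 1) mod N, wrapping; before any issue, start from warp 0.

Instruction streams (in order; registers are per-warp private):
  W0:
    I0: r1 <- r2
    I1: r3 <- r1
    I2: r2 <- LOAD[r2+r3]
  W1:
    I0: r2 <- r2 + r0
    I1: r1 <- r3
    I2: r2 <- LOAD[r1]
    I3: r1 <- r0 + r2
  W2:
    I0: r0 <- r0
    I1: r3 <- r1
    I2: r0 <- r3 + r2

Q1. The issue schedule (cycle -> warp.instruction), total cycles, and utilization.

cycle 0: W0.I0
cycle 1: W1.I0
cycle 2: W2.I0
cycle 3: W0.I1
cycle 4: W1.I1
cycle 5: W2.I1
cycle 6: W0.I2
cycle 7: W1.I2
cycle 8: W2.I2
cycle 9: idle
cycle 10: idle
cycle 11: idle
cycle 12: W1.I3

Answer: 13 cycles, utilization 10/13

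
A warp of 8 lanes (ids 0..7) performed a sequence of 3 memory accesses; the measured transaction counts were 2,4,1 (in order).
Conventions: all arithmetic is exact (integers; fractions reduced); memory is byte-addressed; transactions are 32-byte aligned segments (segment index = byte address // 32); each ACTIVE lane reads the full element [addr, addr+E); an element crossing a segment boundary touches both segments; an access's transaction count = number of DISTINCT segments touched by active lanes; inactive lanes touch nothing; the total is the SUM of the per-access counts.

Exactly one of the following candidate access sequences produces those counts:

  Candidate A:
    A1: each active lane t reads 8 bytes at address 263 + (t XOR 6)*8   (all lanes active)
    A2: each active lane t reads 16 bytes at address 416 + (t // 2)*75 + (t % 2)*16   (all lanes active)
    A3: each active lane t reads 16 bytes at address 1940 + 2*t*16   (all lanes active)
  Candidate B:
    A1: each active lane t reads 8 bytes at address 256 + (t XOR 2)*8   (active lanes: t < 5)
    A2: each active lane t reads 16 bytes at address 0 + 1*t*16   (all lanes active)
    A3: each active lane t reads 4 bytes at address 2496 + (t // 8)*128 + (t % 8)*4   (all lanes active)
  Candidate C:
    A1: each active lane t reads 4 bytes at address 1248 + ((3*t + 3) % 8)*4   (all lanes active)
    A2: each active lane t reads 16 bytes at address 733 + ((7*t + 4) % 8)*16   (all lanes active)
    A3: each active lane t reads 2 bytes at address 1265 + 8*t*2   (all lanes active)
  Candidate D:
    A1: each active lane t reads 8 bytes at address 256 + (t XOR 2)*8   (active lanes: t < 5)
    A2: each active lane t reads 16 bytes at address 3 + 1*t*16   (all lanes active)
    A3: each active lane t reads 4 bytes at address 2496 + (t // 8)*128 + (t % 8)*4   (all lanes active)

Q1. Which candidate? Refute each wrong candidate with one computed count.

A: A1 gives 3 transactions, not 2
C: A1 gives 1 transaction, not 2
D: A2 gives 5 transactions, not 4
B: all counts match (2,4,1)

Answer: B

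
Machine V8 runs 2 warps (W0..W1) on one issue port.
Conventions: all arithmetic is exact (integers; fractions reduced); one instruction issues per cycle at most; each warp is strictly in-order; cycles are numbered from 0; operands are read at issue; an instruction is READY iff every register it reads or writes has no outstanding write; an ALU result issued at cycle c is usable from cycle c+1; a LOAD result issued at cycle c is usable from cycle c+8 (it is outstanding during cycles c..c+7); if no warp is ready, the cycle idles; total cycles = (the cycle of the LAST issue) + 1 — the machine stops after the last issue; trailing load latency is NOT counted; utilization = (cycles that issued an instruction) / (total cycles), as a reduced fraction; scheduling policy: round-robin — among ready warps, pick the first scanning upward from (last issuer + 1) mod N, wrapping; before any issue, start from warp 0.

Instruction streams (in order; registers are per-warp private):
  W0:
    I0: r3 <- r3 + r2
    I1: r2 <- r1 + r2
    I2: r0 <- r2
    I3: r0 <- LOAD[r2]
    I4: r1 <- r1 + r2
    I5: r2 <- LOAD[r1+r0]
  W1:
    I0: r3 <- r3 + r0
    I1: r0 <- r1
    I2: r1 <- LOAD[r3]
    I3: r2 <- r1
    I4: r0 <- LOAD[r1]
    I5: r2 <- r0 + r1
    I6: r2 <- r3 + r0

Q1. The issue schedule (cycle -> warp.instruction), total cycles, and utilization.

cycle 0: W0.I0
cycle 1: W1.I0
cycle 2: W0.I1
cycle 3: W1.I1
cycle 4: W0.I2
cycle 5: W1.I2
cycle 6: W0.I3
cycle 7: W0.I4
cycle 8: idle
cycle 9: idle
cycle 10: idle
cycle 11: idle
cycle 12: idle
cycle 13: W1.I3
cycle 14: W0.I5
cycle 15: W1.I4
cycle 16: idle
cycle 17: idle
cycle 18: idle
cycle 19: idle
cycle 20: idle
cycle 21: idle
cycle 22: idle
cycle 23: W1.I5
cycle 24: W1.I6

Answer: 25 cycles, utilization 13/25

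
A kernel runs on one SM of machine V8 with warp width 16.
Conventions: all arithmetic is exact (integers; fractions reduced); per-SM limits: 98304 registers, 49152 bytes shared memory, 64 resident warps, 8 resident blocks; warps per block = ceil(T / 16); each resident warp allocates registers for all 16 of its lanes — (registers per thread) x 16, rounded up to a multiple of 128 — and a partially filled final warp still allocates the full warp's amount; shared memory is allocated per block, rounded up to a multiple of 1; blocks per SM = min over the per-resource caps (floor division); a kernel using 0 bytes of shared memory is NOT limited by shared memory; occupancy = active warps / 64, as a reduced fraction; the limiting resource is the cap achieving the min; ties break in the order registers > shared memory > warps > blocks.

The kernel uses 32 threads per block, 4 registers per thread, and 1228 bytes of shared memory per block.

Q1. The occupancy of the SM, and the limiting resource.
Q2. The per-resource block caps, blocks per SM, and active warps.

Answer: occupancy 1/4, limited by blocks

registers: 384 blocks
shared memory: 40 blocks
warps: 32 blocks
blocks: 8 blocks

Answer: 8 blocks, 16 active warps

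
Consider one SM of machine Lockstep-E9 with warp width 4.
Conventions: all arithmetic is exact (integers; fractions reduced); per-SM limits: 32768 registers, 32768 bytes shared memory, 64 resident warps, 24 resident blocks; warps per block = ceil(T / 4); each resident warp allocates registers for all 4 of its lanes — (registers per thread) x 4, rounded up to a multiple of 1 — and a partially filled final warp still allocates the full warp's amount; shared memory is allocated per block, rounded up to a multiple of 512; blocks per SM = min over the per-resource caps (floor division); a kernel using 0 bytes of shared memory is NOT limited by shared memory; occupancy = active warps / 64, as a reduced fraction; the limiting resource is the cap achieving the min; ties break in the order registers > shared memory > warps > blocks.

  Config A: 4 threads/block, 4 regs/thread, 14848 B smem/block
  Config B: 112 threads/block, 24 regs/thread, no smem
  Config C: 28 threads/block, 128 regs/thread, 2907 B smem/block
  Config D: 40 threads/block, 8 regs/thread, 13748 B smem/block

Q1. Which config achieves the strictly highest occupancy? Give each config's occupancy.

occupancies: A 1/32, B 7/8, C 63/64, D 5/16

Answer: C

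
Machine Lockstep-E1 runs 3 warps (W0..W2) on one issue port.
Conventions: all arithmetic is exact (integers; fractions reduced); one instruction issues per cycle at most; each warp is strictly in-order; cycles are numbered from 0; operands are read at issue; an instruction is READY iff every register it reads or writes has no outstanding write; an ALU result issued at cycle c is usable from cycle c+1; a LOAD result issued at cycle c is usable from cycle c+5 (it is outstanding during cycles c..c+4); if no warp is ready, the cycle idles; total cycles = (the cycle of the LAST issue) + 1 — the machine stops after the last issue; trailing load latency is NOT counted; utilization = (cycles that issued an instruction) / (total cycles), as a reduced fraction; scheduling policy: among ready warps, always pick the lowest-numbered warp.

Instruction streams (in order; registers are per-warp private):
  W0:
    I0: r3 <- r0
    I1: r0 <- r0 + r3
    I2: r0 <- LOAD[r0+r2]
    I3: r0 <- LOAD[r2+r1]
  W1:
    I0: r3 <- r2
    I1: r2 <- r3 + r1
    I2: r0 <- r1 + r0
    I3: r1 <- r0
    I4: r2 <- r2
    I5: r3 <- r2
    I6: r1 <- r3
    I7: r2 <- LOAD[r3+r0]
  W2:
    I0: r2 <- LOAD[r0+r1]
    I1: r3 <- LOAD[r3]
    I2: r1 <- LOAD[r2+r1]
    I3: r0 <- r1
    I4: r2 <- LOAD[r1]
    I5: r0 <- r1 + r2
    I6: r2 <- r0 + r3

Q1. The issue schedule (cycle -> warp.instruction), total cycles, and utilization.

cycle 0: W0.I0
cycle 1: W0.I1
cycle 2: W0.I2
cycle 3: W1.I0
cycle 4: W1.I1
cycle 5: W1.I2
cycle 6: W1.I3
cycle 7: W0.I3
cycle 8: W1.I4
cycle 9: W1.I5
cycle 10: W1.I6
cycle 11: W1.I7
cycle 12: W2.I0
cycle 13: W2.I1
cycle 14: idle
cycle 15: idle
cycle 16: idle
cycle 17: W2.I2
cycle 18: idle
cycle 19: idle
cycle 20: idle
cycle 21: idle
cycle 22: W2.I3
cycle 23: W2.I4
cycle 24: idle
cycle 25: idle
cycle 26: idle
cycle 27: idle
cycle 28: W2.I5
cycle 29: W2.I6

Answer: 30 cycles, utilization 19/30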